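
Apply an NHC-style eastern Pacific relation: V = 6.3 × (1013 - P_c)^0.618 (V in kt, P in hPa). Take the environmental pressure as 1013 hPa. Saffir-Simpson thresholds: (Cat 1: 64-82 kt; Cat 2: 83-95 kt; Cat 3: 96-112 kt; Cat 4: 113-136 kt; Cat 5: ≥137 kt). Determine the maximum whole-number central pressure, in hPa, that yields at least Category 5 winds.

867 hPa

Category 5 begins at V = 137 kt.
Required ΔP = (137/6.3)^(1/0.618) = 21.746^1.618 ≈ 145.90 hPa.
P_c ≤ 1013 − 145.90 = 867.10, so the highest integer P_c is 867 hPa.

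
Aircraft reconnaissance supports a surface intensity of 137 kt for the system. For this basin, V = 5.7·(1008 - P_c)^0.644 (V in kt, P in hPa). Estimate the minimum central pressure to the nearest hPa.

869 hPa

ΔP = (V / 5.7)^(1/0.644) = (137/5.7)^1.553.
137/5.7 = 24.035; 24.035^1.553 ≈ 139.37 hPa.
P_c = 1008 − 139.37 = 868.63 ≈ 869 hPa.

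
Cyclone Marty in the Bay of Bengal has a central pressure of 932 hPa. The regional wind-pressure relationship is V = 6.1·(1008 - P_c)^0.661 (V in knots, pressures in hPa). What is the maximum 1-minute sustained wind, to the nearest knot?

107 kt

ΔP = 1008 − 932 = 76 hPa.
76^0.661 ≈ 17.507.
V ≈ 6.1 × 17.507 ≈ 106.8 kt.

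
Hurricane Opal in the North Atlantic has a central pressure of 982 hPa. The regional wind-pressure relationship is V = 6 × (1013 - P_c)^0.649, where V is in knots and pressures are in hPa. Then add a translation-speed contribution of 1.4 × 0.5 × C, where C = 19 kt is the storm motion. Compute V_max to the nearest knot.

ΔP = 1013 − 982 = 31 hPa.
31^0.649 ≈ 9.287.
V ≈ 6 × 9.287 ≈ 55.7 kt.
Translation term: 1.4 × 0.5 × 19 = 13.3 kt.
Corrected V ≈ 69 kt → 69 kt.

69 kt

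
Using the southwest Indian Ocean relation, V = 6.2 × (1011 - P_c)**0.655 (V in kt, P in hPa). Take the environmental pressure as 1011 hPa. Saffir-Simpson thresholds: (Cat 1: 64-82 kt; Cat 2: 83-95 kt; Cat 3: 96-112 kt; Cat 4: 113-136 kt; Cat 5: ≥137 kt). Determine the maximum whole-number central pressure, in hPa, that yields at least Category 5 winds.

Category 5 begins at V = 137 kt.
Required ΔP = (137/6.2)^(1/0.655) = 22.097^1.527 ≈ 112.83 hPa.
P_c ≤ 1011 − 112.83 = 898.17, so the highest integer P_c is 898 hPa.

898 hPa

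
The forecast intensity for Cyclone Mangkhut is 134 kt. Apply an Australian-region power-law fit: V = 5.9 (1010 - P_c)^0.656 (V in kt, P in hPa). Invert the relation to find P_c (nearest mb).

893 mb

ΔP = (V / 5.9)^(1/0.656) = (134/5.9)^1.524.
134/5.9 = 22.712; 22.712^1.524 ≈ 116.80 mb.
P_c = 1010 − 116.80 = 893.20 ≈ 893 mb.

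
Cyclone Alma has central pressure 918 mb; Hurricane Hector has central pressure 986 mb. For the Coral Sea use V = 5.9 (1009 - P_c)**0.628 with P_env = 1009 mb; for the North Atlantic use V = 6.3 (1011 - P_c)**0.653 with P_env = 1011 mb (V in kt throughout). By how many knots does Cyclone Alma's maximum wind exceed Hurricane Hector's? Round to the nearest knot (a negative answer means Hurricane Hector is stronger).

Cyclone Alma: ΔP = 91; V ≈ 5.9 × 91^0.628 ≈ 100.26 kt.
Hurricane Hector: ΔP = 25; V ≈ 6.3 × 25^0.653 ≈ 51.55 kt.
Difference ≈ 100.26 − 51.55 = 48.71 → 49 kt.

49 kt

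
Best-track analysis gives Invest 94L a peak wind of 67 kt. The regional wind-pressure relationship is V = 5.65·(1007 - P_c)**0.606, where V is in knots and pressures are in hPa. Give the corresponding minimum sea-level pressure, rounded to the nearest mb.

948 mb

ΔP = (V / 5.65)^(1/0.606) = (67/5.65)^1.650.
67/5.65 = 11.858; 11.858^1.650 ≈ 59.20 mb.
P_c = 1007 − 59.20 = 947.80 ≈ 948 mb.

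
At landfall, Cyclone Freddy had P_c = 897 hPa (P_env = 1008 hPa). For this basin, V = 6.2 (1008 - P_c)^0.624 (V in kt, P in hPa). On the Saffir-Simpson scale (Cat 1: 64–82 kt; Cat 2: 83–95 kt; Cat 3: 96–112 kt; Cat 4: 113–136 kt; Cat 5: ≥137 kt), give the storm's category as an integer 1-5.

ΔP = 1008 − 897 = 111 hPa.
V ≈ 6.2 × 111^0.624 = 6.2 × 18.89 ≈ 117 kt.
117 kt falls in the Category 4 band.

4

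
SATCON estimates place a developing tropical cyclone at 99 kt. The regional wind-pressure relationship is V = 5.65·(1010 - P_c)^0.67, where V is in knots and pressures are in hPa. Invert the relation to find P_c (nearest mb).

ΔP = (V / 5.65)^(1/0.67) = (99/5.65)^1.493.
99/5.65 = 17.522; 17.522^1.493 ≈ 71.80 mb.
P_c = 1010 − 71.80 = 938.20 ≈ 938 mb.

938 mb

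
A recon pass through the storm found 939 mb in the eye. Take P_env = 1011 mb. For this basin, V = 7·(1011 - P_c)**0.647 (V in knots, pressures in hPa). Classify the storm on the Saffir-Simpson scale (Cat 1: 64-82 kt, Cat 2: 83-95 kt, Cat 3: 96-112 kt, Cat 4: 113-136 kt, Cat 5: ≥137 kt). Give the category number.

3

ΔP = 1011 − 939 = 72 mb.
V ≈ 7 × 72^0.647 = 7 × 15.91 ≈ 111 kt.
111 kt falls in the Category 3 band.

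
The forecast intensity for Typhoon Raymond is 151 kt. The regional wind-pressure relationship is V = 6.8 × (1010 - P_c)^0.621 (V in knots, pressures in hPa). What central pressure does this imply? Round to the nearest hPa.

863 hPa

ΔP = (V / 6.8)^(1/0.621) = (151/6.8)^1.610.
151/6.8 = 22.206; 22.206^1.610 ≈ 147.31 hPa.
P_c = 1010 − 147.31 = 862.69 ≈ 863 hPa.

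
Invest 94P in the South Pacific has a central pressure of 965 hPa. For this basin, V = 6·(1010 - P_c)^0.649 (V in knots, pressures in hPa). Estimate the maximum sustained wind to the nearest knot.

ΔP = 1010 − 965 = 45 hPa.
45^0.649 ≈ 11.829.
V ≈ 6 × 11.829 ≈ 71.0 kt.

71 kt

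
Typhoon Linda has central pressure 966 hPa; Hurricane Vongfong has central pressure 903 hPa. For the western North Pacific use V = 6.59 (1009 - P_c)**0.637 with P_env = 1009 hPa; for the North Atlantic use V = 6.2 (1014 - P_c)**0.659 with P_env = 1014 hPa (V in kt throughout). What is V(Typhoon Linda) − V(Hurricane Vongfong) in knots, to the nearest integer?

-66 kt

Typhoon Linda: ΔP = 43; V ≈ 6.59 × 43^0.637 ≈ 72.34 kt.
Hurricane Vongfong: ΔP = 111; V ≈ 6.2 × 111^0.659 ≈ 138.12 kt.
Difference ≈ 72.34 − 138.12 = -65.78 → -66 kt.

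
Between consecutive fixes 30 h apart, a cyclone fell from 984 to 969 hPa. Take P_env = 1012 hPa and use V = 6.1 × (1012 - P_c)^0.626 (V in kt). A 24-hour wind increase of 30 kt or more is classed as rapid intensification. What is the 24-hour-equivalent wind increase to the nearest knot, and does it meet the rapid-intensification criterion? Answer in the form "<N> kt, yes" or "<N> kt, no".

V₁: ΔP = 28, V ≈ 6.1 × 28^0.626 ≈ 49.12 kt.
V₂: ΔP = 43, V ≈ 6.1 × 43^0.626 ≈ 64.25 kt.
ΔV over 30 h = 15.13 kt → 24 h equivalent = 15.13 × 24/30 ≈ 12.10 kt.
12 kt < 30 kt ⇒ not rapid intensification.

12 kt, no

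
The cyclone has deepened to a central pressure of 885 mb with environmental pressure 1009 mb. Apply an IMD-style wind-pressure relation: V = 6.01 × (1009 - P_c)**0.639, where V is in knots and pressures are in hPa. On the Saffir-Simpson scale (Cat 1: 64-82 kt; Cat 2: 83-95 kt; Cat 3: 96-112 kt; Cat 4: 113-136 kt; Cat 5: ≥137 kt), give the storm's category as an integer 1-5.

4

ΔP = 1009 − 885 = 124 mb.
V ≈ 6.01 × 124^0.639 = 6.01 × 21.76 ≈ 131 kt.
131 kt falls in the Category 4 band.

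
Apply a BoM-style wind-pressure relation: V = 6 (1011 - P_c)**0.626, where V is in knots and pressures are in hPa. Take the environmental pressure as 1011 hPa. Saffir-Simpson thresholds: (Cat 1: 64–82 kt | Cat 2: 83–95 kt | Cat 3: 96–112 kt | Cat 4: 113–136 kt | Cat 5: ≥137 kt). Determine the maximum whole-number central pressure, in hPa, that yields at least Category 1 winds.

967 hPa

Category 1 begins at V = 64 kt.
Required ΔP = (64/6)^(1/0.626) = 10.667^1.597 ≈ 43.88 hPa.
P_c ≤ 1011 − 43.88 = 967.12, so the highest integer P_c is 967 hPa.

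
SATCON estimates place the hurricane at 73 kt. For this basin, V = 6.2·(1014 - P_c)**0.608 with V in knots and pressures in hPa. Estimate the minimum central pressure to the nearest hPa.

956 hPa

ΔP = (V / 6.2)^(1/0.608) = (73/6.2)^1.645.
73/6.2 = 11.774; 11.774^1.645 ≈ 57.73 hPa.
P_c = 1014 − 57.73 = 956.27 ≈ 956 hPa.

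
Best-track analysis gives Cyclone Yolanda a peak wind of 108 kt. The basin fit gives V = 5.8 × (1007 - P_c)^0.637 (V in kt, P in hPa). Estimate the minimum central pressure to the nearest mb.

ΔP = (V / 5.8)^(1/0.637) = (108/5.8)^1.570.
108/5.8 = 18.621; 18.621^1.570 ≈ 98.56 mb.
P_c = 1007 − 98.56 = 908.44 ≈ 908 mb.

908 mb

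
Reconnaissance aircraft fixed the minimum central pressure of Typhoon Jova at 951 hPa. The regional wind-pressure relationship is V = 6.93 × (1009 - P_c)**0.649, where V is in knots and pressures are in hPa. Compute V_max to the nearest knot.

97 kt

ΔP = 1009 − 951 = 58 hPa.
58^0.649 ≈ 13.946.
V ≈ 6.93 × 13.946 ≈ 96.6 kt.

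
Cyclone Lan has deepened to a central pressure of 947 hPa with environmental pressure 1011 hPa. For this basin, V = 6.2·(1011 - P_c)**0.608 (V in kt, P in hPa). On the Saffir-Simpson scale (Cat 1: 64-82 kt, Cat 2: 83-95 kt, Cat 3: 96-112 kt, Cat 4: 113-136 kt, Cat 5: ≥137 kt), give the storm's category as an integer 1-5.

ΔP = 1011 − 947 = 64 hPa.
V ≈ 6.2 × 64^0.608 = 6.2 × 12.54 ≈ 78 kt.
78 kt falls in the Category 1 band.

1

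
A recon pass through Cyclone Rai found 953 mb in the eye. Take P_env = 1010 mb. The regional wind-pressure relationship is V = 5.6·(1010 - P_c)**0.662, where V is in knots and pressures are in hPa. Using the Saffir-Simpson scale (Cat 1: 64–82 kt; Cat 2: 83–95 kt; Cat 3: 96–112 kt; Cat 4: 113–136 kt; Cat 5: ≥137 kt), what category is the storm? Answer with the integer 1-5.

1

ΔP = 1010 − 953 = 57 mb.
V ≈ 5.6 × 57^0.662 = 5.6 × 14.53 ≈ 81 kt.
81 kt falls in the Category 1 band.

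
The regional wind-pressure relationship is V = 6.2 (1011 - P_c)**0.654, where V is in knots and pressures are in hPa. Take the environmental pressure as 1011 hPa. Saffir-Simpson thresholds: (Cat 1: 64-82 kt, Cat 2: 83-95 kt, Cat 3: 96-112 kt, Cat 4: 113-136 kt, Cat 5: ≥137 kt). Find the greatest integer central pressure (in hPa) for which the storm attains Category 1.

975 hPa

Category 1 begins at V = 64 kt.
Required ΔP = (64/6.2)^(1/0.654) = 10.323^1.529 ≈ 35.49 hPa.
P_c ≤ 1011 − 35.49 = 975.51, so the highest integer P_c is 975 hPa.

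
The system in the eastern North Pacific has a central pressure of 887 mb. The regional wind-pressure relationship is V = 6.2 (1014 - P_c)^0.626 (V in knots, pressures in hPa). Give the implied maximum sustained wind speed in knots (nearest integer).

ΔP = 1014 − 887 = 127 mb.
127^0.626 ≈ 20.748.
V ≈ 6.2 × 20.748 ≈ 128.6 kt.

129 kt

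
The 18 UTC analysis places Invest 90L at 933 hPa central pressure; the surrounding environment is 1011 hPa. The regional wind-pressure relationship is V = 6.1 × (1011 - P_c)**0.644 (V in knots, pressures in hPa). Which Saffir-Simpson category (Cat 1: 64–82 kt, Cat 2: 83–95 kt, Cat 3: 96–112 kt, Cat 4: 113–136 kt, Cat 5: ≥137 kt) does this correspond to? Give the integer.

3

ΔP = 1011 − 933 = 78 hPa.
V ≈ 6.1 × 78^0.644 = 6.1 × 16.54 ≈ 101 kt.
101 kt falls in the Category 3 band.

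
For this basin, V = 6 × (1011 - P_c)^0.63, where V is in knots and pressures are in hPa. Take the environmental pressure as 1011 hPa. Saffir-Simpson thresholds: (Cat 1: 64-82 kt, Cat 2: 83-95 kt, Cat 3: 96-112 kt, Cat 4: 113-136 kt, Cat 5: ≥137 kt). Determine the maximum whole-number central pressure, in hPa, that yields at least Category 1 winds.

968 hPa

Category 1 begins at V = 64 kt.
Required ΔP = (64/6)^(1/0.63) = 10.667^1.587 ≈ 42.83 hPa.
P_c ≤ 1011 − 42.83 = 968.17, so the highest integer P_c is 968 hPa.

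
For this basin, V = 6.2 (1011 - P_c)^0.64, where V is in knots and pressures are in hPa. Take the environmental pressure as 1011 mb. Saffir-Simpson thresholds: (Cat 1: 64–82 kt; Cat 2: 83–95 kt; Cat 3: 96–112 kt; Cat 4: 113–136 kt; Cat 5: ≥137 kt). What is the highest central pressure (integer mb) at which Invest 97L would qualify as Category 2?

953 mb

Category 2 begins at V = 83 kt.
Required ΔP = (83/6.2)^(1/0.64) = 13.387^1.562 ≈ 57.60 mb.
P_c ≤ 1011 − 57.60 = 953.40, so the highest integer P_c is 953 mb.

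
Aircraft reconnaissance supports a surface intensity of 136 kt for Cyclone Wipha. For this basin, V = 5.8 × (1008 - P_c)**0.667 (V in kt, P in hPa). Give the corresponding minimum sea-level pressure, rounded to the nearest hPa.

ΔP = (V / 5.8)^(1/0.667) = (136/5.8)^1.499.
136/5.8 = 23.448; 23.448^1.499 ≈ 113.28 hPa.
P_c = 1008 − 113.28 = 894.72 ≈ 895 hPa.

895 hPa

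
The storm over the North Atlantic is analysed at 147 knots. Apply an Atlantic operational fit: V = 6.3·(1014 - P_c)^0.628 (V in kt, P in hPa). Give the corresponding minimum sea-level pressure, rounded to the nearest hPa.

863 hPa

ΔP = (V / 6.3)^(1/0.628) = (147/6.3)^1.592.
147/6.3 = 23.333; 23.333^1.592 ≈ 150.77 hPa.
P_c = 1014 − 150.77 = 863.23 ≈ 863 hPa.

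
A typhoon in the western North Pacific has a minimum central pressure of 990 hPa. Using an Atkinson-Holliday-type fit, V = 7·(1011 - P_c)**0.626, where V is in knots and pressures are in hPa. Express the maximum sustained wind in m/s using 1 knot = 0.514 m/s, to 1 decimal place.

24.2 m/s

ΔP = 1011 − 990 = 21 hPa.
V ≈ 7 × 21^0.626 = 7 × 6.725 ≈ 47.077 kt.
47.077 × 0.514 ≈ 24.20 m/s → 24.2 m/s.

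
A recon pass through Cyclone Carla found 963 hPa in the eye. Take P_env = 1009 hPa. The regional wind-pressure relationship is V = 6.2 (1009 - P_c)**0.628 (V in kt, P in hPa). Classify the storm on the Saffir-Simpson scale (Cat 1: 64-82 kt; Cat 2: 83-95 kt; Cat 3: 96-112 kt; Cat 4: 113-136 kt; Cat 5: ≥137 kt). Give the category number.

ΔP = 1009 − 963 = 46 hPa.
V ≈ 6.2 × 46^0.628 = 6.2 × 11.07 ≈ 69 kt.
69 kt falls in the Category 1 band.

1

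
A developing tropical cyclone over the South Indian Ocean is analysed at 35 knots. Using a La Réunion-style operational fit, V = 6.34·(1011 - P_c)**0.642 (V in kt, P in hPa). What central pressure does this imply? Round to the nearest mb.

997 mb

ΔP = (V / 6.34)^(1/0.642) = (35/6.34)^1.558.
35/6.34 = 5.521; 5.521^1.558 ≈ 14.31 mb.
P_c = 1011 − 14.31 = 996.69 ≈ 997 mb.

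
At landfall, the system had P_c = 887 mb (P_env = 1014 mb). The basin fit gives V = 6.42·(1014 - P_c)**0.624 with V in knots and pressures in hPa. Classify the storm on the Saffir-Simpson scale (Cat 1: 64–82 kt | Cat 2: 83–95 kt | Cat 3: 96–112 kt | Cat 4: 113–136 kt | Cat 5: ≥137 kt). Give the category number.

4

ΔP = 1014 − 887 = 127 mb.
V ≈ 6.42 × 127^0.624 = 6.42 × 20.55 ≈ 132 kt.
132 kt falls in the Category 4 band.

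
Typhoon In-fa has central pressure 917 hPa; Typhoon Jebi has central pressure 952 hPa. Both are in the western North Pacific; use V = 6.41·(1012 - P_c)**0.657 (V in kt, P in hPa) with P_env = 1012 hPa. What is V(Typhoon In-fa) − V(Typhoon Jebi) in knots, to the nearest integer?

Typhoon In-fa: ΔP = 95; V ≈ 6.41 × 95^0.657 ≈ 127.71 kt.
Typhoon Jebi: ΔP = 60; V ≈ 6.41 × 60^0.657 ≈ 94.43 kt.
Difference ≈ 127.71 − 94.43 = 33.28 → 33 kt.

33 kt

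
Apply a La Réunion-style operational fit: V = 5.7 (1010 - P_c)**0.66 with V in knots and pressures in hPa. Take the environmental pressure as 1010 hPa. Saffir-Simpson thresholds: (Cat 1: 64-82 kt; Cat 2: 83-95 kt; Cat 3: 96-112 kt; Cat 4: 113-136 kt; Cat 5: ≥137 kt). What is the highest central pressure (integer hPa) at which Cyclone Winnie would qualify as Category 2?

Category 2 begins at V = 83 kt.
Required ΔP = (83/5.7)^(1/0.66) = 14.561^1.515 ≈ 57.87 hPa.
P_c ≤ 1010 − 57.87 = 952.13, so the highest integer P_c is 952 hPa.

952 hPa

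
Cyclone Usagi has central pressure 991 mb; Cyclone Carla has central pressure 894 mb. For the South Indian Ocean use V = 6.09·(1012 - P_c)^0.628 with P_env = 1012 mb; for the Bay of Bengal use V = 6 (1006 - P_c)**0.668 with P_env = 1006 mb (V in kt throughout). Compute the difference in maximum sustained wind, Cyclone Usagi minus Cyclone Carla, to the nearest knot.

Cyclone Usagi: ΔP = 21; V ≈ 6.09 × 21^0.628 ≈ 41.21 kt.
Cyclone Carla: ΔP = 112; V ≈ 6 × 112^0.668 ≈ 140.29 kt.
Difference ≈ 41.21 − 140.29 = -99.08 → -99 kt.

-99 kt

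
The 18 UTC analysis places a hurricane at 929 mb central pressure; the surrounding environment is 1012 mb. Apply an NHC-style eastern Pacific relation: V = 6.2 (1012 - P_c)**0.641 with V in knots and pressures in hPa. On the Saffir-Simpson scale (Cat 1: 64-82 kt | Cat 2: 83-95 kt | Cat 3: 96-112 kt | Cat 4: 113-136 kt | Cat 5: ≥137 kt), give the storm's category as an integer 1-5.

ΔP = 1012 − 929 = 83 mb.
V ≈ 6.2 × 83^0.641 = 6.2 × 16.99 ≈ 105 kt.
105 kt falls in the Category 3 band.

3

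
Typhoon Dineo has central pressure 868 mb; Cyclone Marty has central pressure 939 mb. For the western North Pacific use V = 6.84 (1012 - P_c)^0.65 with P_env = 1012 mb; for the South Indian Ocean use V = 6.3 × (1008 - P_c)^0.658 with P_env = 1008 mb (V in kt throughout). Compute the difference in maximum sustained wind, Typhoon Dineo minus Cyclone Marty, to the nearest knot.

Typhoon Dineo: ΔP = 144; V ≈ 6.84 × 144^0.65 ≈ 172.98 kt.
Cyclone Marty: ΔP = 69; V ≈ 6.3 × 69^0.658 ≈ 102.17 kt.
Difference ≈ 172.98 − 102.17 = 70.81 → 71 kt.

71 kt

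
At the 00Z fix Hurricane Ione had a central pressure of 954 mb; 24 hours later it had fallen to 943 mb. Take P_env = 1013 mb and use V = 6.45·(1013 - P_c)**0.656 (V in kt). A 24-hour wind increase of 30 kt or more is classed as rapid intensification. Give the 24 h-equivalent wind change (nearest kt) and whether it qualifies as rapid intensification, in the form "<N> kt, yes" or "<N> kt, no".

11 kt, no

V₁: ΔP = 59, V ≈ 6.45 × 59^0.656 ≈ 93.59 kt.
V₂: ΔP = 70, V ≈ 6.45 × 70^0.656 ≈ 104.70 kt.
ΔV over 24 h = 11.11 kt → 24 h equivalent = 11.11 × 24/24 ≈ 11.11 kt.
11 kt < 30 kt ⇒ not rapid intensification.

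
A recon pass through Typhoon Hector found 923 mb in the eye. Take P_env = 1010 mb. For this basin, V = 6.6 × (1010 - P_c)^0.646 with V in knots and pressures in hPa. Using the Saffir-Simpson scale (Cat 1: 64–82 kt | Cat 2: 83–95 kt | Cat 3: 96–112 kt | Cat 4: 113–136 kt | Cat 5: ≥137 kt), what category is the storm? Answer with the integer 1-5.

4

ΔP = 1010 − 923 = 87 mb.
V ≈ 6.6 × 87^0.646 = 6.6 × 17.90 ≈ 118 kt.
118 kt falls in the Category 4 band.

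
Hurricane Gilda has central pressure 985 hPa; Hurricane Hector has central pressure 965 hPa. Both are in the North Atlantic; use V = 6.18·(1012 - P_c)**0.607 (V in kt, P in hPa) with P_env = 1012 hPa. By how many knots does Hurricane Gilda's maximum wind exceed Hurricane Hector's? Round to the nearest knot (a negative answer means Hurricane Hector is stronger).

Hurricane Gilda: ΔP = 27; V ≈ 6.18 × 27^0.607 ≈ 45.69 kt.
Hurricane Hector: ΔP = 47; V ≈ 6.18 × 47^0.607 ≈ 63.97 kt.
Difference ≈ 45.69 − 63.97 = -18.28 → -18 kt.

-18 kt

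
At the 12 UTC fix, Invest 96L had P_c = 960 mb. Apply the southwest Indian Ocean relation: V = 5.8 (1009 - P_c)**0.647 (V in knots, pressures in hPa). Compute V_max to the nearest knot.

ΔP = 1009 − 960 = 49 mb.
49^0.647 ≈ 12.404.
V ≈ 5.8 × 12.404 ≈ 71.9 kt.

72 kt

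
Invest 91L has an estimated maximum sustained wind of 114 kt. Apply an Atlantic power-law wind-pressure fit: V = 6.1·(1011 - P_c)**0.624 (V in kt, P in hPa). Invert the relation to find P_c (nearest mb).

ΔP = (V / 6.1)^(1/0.624) = (114/6.1)^1.603.
114/6.1 = 18.689; 18.689^1.603 ≈ 109.09 mb.
P_c = 1011 − 109.09 = 901.91 ≈ 902 mb.

902 mb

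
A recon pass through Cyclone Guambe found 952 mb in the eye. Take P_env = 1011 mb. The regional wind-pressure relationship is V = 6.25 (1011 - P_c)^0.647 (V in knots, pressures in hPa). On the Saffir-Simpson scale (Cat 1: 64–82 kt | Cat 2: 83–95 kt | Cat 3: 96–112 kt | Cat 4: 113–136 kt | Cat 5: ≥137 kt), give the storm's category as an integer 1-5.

2

ΔP = 1011 − 952 = 59 mb.
V ≈ 6.25 × 59^0.647 = 6.25 × 13.99 ≈ 87 kt.
87 kt falls in the Category 2 band.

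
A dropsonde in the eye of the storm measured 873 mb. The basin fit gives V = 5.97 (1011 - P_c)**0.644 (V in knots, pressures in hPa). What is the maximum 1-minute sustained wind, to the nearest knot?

ΔP = 1011 − 873 = 138 mb.
138^0.644 ≈ 23.883.
V ≈ 5.97 × 23.883 ≈ 142.6 kt.

143 kt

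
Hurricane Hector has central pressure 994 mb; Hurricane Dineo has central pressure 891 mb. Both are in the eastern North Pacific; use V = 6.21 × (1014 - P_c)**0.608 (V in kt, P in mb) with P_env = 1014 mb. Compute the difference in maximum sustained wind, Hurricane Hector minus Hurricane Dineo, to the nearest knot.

-77 kt

Hurricane Hector: ΔP = 20; V ≈ 6.21 × 20^0.608 ≈ 38.38 kt.
Hurricane Dineo: ΔP = 123; V ≈ 6.21 × 123^0.608 ≈ 115.81 kt.
Difference ≈ 38.38 − 115.81 = -77.43 → -77 kt.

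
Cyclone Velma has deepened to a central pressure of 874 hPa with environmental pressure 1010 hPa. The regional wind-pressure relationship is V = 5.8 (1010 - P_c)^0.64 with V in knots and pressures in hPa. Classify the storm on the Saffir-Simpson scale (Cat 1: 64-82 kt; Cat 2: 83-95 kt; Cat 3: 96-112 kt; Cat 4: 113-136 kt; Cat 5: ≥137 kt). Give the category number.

ΔP = 1010 − 874 = 136 hPa.
V ≈ 5.8 × 136^0.64 = 5.8 × 23.20 ≈ 135 kt.
135 kt falls in the Category 4 band.

4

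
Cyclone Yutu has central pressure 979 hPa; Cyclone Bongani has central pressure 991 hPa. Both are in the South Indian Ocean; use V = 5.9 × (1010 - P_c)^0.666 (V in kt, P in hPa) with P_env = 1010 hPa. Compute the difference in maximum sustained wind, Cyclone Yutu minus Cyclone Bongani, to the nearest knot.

16 kt

Cyclone Yutu: ΔP = 31; V ≈ 5.9 × 31^0.666 ≈ 58.09 kt.
Cyclone Bongani: ΔP = 19; V ≈ 5.9 × 19^0.666 ≈ 41.93 kt.
Difference ≈ 58.09 − 41.93 = 16.16 → 16 kt.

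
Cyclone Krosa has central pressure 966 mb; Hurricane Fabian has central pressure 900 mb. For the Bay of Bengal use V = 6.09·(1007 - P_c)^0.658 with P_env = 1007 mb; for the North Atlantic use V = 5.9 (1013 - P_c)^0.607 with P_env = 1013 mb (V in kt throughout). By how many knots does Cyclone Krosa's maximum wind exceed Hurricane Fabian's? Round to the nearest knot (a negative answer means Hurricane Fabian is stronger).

-34 kt

Cyclone Krosa: ΔP = 41; V ≈ 6.09 × 41^0.658 ≈ 70.12 kt.
Hurricane Fabian: ΔP = 113; V ≈ 5.9 × 113^0.607 ≈ 104.01 kt.
Difference ≈ 70.12 − 104.01 = -33.89 → -34 kt.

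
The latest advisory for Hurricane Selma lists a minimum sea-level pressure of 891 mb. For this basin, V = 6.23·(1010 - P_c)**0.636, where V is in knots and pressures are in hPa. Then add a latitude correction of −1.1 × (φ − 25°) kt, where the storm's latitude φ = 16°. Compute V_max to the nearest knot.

ΔP = 1010 − 891 = 119 mb.
119^0.636 ≈ 20.895.
V ≈ 6.23 × 20.895 ≈ 130.2 kt.
Latitude correction: −1.1 × (16 − 25) = 9.9 kt.
Corrected V ≈ 140.1 kt → 140 kt.

140 kt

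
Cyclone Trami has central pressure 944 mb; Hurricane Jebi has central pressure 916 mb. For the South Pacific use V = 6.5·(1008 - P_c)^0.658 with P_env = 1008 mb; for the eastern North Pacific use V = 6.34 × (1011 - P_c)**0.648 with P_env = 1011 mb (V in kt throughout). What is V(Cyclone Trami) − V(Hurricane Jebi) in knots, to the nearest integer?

Cyclone Trami: ΔP = 64; V ≈ 6.5 × 64^0.658 ≈ 100.32 kt.
Hurricane Jebi: ΔP = 95; V ≈ 6.34 × 95^0.648 ≈ 121.24 kt.
Difference ≈ 100.32 − 121.24 = -20.92 → -21 kt.

-21 kt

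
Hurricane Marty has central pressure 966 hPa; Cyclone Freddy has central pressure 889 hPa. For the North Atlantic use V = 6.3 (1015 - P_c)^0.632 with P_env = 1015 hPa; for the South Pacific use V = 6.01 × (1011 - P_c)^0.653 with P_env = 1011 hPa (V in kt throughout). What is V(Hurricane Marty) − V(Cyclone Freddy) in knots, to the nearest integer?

-65 kt

Hurricane Marty: ΔP = 49; V ≈ 6.3 × 49^0.632 ≈ 73.71 kt.
Cyclone Freddy: ΔP = 122; V ≈ 6.01 × 122^0.653 ≈ 138.44 kt.
Difference ≈ 73.71 − 138.44 = -64.73 → -65 kt.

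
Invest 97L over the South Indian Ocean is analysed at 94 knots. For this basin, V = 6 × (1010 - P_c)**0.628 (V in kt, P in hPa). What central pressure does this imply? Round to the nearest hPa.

930 hPa

ΔP = (V / 6)^(1/0.628) = (94/6)^1.592.
94/6 = 15.667; 15.667^1.592 ≈ 79.95 hPa.
P_c = 1010 − 79.95 = 930.05 ≈ 930 hPa.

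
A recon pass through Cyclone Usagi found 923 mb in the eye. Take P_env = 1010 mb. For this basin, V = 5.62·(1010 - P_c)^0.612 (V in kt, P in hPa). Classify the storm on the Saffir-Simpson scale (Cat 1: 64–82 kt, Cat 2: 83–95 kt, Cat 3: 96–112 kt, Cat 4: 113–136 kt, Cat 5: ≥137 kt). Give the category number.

2

ΔP = 1010 − 923 = 87 mb.
V ≈ 5.62 × 87^0.612 = 5.62 × 15.38 ≈ 86 kt.
86 kt falls in the Category 2 band.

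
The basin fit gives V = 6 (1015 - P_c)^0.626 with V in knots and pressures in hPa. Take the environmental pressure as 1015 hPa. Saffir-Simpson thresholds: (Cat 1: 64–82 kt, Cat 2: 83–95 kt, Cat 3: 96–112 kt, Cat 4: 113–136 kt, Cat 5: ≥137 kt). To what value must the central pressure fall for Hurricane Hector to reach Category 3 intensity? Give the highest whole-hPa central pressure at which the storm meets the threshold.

Category 3 begins at V = 96 kt.
Required ΔP = (96/6)^(1/0.626) = 16.000^1.597 ≈ 83.85 hPa.
P_c ≤ 1015 − 83.85 = 931.15, so the highest integer P_c is 931 hPa.

931 hPa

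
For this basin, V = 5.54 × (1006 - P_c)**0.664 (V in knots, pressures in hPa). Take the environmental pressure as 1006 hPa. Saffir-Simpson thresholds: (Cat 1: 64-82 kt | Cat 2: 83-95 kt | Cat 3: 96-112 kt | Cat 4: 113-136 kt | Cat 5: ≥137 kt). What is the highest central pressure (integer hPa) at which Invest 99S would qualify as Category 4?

912 hPa

Category 4 begins at V = 113 kt.
Required ΔP = (113/5.54)^(1/0.664) = 20.397^1.506 ≈ 93.81 hPa.
P_c ≤ 1006 − 93.81 = 912.19, so the highest integer P_c is 912 hPa.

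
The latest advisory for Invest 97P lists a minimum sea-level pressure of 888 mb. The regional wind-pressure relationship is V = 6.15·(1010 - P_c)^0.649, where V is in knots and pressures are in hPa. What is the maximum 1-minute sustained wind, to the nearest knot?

139 kt

ΔP = 1010 − 888 = 122 mb.
122^0.649 ≈ 22.597.
V ≈ 6.15 × 22.597 ≈ 139.0 kt.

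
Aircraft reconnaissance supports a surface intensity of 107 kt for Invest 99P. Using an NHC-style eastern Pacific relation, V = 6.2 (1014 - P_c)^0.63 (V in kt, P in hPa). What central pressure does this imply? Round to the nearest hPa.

922 hPa

ΔP = (V / 6.2)^(1/0.63) = (107/6.2)^1.587.
107/6.2 = 17.258; 17.258^1.587 ≈ 91.93 hPa.
P_c = 1014 − 91.93 = 922.07 ≈ 922 hPa.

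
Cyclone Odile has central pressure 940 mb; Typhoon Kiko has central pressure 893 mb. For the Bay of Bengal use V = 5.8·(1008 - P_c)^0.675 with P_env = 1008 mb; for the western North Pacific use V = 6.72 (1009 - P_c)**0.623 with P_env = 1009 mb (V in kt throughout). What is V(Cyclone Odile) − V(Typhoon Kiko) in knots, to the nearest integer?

Cyclone Odile: ΔP = 68; V ≈ 5.8 × 68^0.675 ≈ 100.09 kt.
Typhoon Kiko: ΔP = 116; V ≈ 6.72 × 116^0.623 ≈ 129.88 kt.
Difference ≈ 100.09 − 129.88 = -29.79 → -30 kt.

-30 kt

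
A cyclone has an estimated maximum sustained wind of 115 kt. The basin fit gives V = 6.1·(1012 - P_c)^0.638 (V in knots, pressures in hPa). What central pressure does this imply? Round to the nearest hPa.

912 hPa

ΔP = (V / 6.1)^(1/0.638) = (115/6.1)^1.567.
115/6.1 = 18.852; 18.852^1.567 ≈ 99.77 hPa.
P_c = 1012 − 99.77 = 912.23 ≈ 912 hPa.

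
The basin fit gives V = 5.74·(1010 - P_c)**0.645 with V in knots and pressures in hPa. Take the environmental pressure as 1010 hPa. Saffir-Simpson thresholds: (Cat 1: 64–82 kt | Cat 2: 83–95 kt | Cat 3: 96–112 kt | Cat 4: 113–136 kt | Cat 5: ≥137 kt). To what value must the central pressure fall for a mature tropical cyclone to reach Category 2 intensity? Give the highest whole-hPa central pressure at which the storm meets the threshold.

Category 2 begins at V = 83 kt.
Required ΔP = (83/5.74)^(1/0.645) = 14.460^1.550 ≈ 62.91 hPa.
P_c ≤ 1010 − 62.91 = 947.09, so the highest integer P_c is 947 hPa.

947 hPa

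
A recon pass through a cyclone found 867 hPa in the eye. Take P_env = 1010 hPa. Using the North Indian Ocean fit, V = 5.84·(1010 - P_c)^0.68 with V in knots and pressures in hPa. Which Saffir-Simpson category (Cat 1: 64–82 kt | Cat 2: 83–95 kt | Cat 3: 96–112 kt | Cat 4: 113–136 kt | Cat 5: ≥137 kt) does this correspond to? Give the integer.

ΔP = 1010 − 867 = 143 hPa.
V ≈ 5.84 × 143^0.68 = 5.84 × 29.22 ≈ 171 kt.
171 kt falls in the Category 5 band.

5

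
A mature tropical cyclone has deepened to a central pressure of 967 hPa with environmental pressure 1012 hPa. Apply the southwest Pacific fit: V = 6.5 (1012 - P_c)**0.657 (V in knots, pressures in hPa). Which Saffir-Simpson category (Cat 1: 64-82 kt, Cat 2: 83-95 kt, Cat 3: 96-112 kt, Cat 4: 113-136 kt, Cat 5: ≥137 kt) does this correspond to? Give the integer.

1

ΔP = 1012 − 967 = 45 hPa.
V ≈ 6.5 × 45^0.657 = 6.5 × 12.19 ≈ 79 kt.
79 kt falls in the Category 1 band.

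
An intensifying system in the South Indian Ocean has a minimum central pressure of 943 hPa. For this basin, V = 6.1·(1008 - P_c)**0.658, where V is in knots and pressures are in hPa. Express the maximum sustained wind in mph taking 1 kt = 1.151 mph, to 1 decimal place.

109.5 mph

ΔP = 1008 − 943 = 65 hPa.
V ≈ 6.1 × 65^0.658 = 6.1 × 15.592 ≈ 95.110 kt.
95.110 × 1.151 ≈ 109.47 mph → 109.5 mph.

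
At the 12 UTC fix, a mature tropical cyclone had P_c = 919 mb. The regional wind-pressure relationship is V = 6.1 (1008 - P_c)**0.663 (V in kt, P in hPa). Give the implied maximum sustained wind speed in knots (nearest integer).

ΔP = 1008 − 919 = 89 mb.
89^0.663 ≈ 19.609.
V ≈ 6.1 × 19.609 ≈ 119.6 kt.

120 kt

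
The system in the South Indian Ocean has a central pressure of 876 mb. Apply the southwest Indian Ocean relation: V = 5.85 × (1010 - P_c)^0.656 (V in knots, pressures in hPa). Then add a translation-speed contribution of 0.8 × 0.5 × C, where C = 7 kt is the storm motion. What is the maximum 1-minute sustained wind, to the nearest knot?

ΔP = 1010 − 876 = 134 mb.
134^0.656 ≈ 24.853.
V ≈ 5.85 × 24.853 ≈ 145.4 kt.
Translation term: 0.8 × 0.5 × 7 = 2.8 kt.
Corrected V ≈ 148.2 kt → 148 kt.

148 kt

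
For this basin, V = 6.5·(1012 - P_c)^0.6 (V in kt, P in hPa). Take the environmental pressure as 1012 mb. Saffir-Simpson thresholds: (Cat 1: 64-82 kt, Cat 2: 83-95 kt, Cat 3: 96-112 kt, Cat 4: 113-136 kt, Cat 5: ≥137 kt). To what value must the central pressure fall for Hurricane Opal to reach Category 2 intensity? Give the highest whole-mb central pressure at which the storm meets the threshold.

942 mb

Category 2 begins at V = 83 kt.
Required ΔP = (83/6.5)^(1/0.6) = 12.769^1.667 ≈ 69.76 mb.
P_c ≤ 1012 − 69.76 = 942.24, so the highest integer P_c is 942 mb.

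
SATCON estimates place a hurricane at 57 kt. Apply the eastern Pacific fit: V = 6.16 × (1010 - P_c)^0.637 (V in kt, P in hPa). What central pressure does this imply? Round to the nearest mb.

ΔP = (V / 6.16)^(1/0.637) = (57/6.16)^1.570.
57/6.16 = 9.253; 9.253^1.570 ≈ 32.88 mb.
P_c = 1010 − 32.88 = 977.12 ≈ 977 mb.

977 mb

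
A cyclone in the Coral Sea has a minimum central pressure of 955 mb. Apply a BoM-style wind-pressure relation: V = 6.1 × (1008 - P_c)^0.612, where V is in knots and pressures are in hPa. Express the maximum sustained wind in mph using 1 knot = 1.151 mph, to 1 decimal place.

ΔP = 1008 − 955 = 53 mb.
V ≈ 6.1 × 53^0.612 = 6.1 × 11.357 ≈ 69.277 kt.
69.277 × 1.151 ≈ 79.74 mph → 79.7 mph.

79.7 mph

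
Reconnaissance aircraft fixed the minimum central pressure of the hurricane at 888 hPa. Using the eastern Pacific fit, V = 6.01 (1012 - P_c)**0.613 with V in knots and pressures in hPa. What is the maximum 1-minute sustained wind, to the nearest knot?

ΔP = 1012 − 888 = 124 hPa.
124^0.613 ≈ 19.199.
V ≈ 6.01 × 19.199 ≈ 115.4 kt.

115 kt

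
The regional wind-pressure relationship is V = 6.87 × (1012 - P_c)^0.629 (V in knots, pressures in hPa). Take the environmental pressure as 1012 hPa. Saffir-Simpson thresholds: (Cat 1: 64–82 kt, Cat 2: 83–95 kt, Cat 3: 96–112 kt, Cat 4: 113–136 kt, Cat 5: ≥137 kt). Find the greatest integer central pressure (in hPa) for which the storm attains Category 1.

Category 1 begins at V = 64 kt.
Required ΔP = (64/6.87)^(1/0.629) = 9.316^1.590 ≈ 34.75 hPa.
P_c ≤ 1012 − 34.75 = 977.25, so the highest integer P_c is 977 hPa.

977 hPa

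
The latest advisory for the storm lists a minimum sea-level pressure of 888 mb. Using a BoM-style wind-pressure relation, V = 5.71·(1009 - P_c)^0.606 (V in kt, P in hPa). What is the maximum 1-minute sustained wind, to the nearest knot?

104 kt

ΔP = 1009 − 888 = 121 mb.
121^0.606 ≈ 18.288.
V ≈ 5.71 × 18.288 ≈ 104.4 kt.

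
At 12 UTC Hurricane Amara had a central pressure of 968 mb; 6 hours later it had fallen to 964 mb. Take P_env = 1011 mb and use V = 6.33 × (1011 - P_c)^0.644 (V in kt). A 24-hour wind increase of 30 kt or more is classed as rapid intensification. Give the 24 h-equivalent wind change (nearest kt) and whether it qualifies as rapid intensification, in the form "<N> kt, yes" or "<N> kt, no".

V₁: ΔP = 43, V ≈ 6.33 × 43^0.644 ≈ 71.34 kt.
V₂: ΔP = 47, V ≈ 6.33 × 47^0.644 ≈ 75.55 kt.
ΔV over 6 h = 4.21 kt → 24 h equivalent = 4.21 × 24/6 ≈ 16.84 kt.
17 kt < 30 kt ⇒ not rapid intensification.

17 kt, no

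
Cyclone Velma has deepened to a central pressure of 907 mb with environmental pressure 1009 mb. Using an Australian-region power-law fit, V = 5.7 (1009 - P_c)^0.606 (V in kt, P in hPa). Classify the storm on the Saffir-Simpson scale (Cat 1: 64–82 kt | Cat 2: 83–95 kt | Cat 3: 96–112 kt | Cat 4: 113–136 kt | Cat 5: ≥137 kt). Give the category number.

ΔP = 1009 − 907 = 102 mb.
V ≈ 5.7 × 102^0.606 = 5.7 × 16.49 ≈ 94 kt.
94 kt falls in the Category 2 band.

2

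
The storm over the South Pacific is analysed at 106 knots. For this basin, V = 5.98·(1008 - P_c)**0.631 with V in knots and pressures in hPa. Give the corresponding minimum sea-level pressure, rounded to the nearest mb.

ΔP = (V / 5.98)^(1/0.631) = (106/5.98)^1.585.
106/5.98 = 17.726; 17.726^1.585 ≈ 95.23 mb.
P_c = 1008 − 95.23 = 912.77 ≈ 913 mb.

913 mb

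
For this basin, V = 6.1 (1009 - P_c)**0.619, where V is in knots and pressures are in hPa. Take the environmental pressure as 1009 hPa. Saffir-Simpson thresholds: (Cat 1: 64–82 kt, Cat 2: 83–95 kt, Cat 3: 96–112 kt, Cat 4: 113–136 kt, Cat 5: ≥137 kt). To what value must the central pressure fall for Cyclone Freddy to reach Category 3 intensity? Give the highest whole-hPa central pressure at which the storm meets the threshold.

923 hPa

Category 3 begins at V = 96 kt.
Required ΔP = (96/6.1)^(1/0.619) = 15.738^1.616 ≈ 85.84 hPa.
P_c ≤ 1009 − 85.84 = 923.16, so the highest integer P_c is 923 hPa.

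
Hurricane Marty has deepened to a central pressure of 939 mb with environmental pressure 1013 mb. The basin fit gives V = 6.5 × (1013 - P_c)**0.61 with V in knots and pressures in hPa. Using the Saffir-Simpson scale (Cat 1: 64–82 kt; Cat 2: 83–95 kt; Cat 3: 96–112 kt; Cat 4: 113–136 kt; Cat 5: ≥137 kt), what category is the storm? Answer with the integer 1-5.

ΔP = 1013 − 939 = 74 mb.
V ≈ 6.5 × 74^0.61 = 6.5 × 13.81 ≈ 90 kt.
90 kt falls in the Category 2 band.

2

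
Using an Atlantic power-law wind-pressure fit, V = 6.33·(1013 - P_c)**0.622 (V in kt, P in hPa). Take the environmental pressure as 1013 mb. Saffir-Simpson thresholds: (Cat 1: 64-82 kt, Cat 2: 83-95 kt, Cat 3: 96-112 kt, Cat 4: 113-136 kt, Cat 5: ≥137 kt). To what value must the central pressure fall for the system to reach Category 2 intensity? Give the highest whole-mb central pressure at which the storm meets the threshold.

950 mb

Category 2 begins at V = 83 kt.
Required ΔP = (83/6.33)^(1/0.622) = 13.112^1.608 ≈ 62.65 mb.
P_c ≤ 1013 − 62.65 = 950.35, so the highest integer P_c is 950 mb.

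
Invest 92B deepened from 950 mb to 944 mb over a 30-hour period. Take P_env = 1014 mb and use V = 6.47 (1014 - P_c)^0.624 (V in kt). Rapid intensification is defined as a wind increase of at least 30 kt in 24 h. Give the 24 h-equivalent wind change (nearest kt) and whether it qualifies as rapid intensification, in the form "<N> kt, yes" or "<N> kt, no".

4 kt, no

V₁: ΔP = 64, V ≈ 6.47 × 64^0.624 ≈ 86.69 kt.
V₂: ΔP = 70, V ≈ 6.47 × 70^0.624 ≈ 91.67 kt.
ΔV over 30 h = 4.98 kt → 24 h equivalent = 4.98 × 24/30 ≈ 3.98 kt.
4 kt < 30 kt ⇒ not rapid intensification.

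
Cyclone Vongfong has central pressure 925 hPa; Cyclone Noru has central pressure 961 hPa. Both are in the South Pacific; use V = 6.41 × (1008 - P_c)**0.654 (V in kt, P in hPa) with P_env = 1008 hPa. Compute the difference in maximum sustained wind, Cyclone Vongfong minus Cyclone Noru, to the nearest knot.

36 kt

Cyclone Vongfong: ΔP = 83; V ≈ 6.41 × 83^0.654 ≈ 115.33 kt.
Cyclone Noru: ΔP = 47; V ≈ 6.41 × 47^0.654 ≈ 79.51 kt.
Difference ≈ 115.33 − 79.51 = 35.82 → 36 kt.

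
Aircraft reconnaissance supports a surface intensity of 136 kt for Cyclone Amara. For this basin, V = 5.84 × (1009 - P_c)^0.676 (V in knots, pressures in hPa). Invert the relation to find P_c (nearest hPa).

904 hPa

ΔP = (V / 5.84)^(1/0.676) = (136/5.84)^1.479.
136/5.84 = 23.288; 23.288^1.479 ≈ 105.29 hPa.
P_c = 1009 − 105.29 = 903.71 ≈ 904 hPa.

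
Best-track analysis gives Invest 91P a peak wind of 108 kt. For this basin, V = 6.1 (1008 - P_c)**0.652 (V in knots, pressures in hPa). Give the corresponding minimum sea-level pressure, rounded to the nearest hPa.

926 hPa

ΔP = (V / 6.1)^(1/0.652) = (108/6.1)^1.534.
108/6.1 = 17.705; 17.705^1.534 ≈ 82.08 hPa.
P_c = 1008 − 82.08 = 925.92 ≈ 926 hPa.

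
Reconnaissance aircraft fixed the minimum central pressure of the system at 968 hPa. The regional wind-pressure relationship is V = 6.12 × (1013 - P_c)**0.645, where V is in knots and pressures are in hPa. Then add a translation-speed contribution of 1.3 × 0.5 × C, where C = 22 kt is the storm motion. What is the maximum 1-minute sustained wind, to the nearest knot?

ΔP = 1013 − 968 = 45 hPa.
45^0.645 ≈ 11.650.
V ≈ 6.12 × 11.650 ≈ 71.3 kt.
Translation term: 1.3 × 0.5 × 22 = 14.3 kt.
Corrected V ≈ 85.6 kt → 86 kt.

86 kt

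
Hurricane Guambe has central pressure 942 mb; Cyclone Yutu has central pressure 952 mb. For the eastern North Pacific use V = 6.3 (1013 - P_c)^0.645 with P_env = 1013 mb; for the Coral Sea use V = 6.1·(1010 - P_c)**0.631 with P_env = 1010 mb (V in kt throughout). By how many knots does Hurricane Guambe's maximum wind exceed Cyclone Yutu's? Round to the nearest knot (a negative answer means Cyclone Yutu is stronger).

Hurricane Guambe: ΔP = 71; V ≈ 6.3 × 71^0.645 ≈ 98.49 kt.
Cyclone Yutu: ΔP = 58; V ≈ 6.1 × 58^0.631 ≈ 79.08 kt.
Difference ≈ 98.49 − 79.08 = 19.41 → 19 kt.

19 kt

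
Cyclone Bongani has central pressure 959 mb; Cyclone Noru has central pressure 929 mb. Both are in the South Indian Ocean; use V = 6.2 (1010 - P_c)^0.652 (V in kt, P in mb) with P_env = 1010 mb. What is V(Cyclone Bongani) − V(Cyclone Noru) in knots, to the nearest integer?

Cyclone Bongani: ΔP = 51; V ≈ 6.2 × 51^0.652 ≈ 80.49 kt.
Cyclone Noru: ΔP = 81; V ≈ 6.2 × 81^0.652 ≈ 108.82 kt.
Difference ≈ 80.49 − 108.82 = -28.33 → -28 kt.

-28 kt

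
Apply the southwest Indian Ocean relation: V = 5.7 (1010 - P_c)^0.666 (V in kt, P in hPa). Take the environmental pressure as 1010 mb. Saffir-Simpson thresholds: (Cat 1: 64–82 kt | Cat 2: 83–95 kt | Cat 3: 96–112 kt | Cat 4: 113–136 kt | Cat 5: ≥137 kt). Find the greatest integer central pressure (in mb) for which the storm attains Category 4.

Category 4 begins at V = 113 kt.
Required ΔP = (113/5.7)^(1/0.666) = 19.825^1.502 ≈ 88.67 mb.
P_c ≤ 1010 − 88.67 = 921.33, so the highest integer P_c is 921 mb.

921 mb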